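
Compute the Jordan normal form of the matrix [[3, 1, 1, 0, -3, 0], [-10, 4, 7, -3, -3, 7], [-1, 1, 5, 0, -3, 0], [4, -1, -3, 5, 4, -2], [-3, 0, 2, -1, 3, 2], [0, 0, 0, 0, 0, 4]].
The characteristic polynomial is det(xI - A) = (x - 4)^6, so the eigenvalues are 4 (algebraic multiplicity 6).

For λ = 4: rank(A - 4I) = 3, rank((A - 4I)^2) = 1, rank((A - 4I)^3) = 0. The eigenspace has dimension 6 - 3 = 3, so there are 3 Jordan blocks; the rank sequence gives block sizes [3, 2, 1].

Assembling the blocks gives the Jordan form J above.

J = [[4, 1, 0, 0, 0, 0], [0, 4, 1, 0, 0, 0], [0, 0, 4, 0, 0, 0], [0, 0, 0, 4, 1, 0], [0, 0, 0, 0, 4, 0], [0, 0, 0, 0, 0, 4]]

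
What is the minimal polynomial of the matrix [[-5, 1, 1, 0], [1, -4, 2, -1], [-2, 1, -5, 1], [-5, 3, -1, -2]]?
m_A(x) = (x + 4)^2

The characteristic polynomial factors as (x + 4)^4. The minimal polynomial is ∏(x - λ)^{k_λ} where k_λ is the size of the largest Jordan block at λ.

For λ = -4: rank(A + 4I) = 2, and the largest Jordan block has size 2 (the smallest k with rank((A + 4I)^k) = rank((A + 4I)^(k+1))).

So m_A(x) = (x + 4)^2.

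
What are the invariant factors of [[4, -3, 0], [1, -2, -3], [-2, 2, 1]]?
(x - 1)^3

The Jordan structure of A has elementary divisors (x - 1)^3. Arranging the block sizes at each eigenvalue in decreasing order and taking row products gives the invariant factors.

Invariant factors (smallest first, each dividing the next): (x - 1)^3.

Check: the last factor (x - 1)^3 is the minimal polynomial, and the product (x - 1)^3 is the characteristic polynomial.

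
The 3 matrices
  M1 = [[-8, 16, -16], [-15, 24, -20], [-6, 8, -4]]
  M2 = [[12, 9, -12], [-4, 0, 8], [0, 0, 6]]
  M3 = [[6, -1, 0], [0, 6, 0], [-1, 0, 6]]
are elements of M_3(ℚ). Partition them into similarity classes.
3 classes: {M1}, {M2}, {M3}

Characteristic polynomials: χ_{M1} = (x - 4)^3, χ_{M2} = (x - 6)^3, χ_{M3} = (x - 6)^3.

{M1}: invariant factors x - 4, (x - 4)^2.

{M2}: invariant factors x - 6, (x - 6)^2.

{M3}: invariant factors (x - 6)^3.

Matrices are similar if and only if their invariant-factor lists agree; the partition into similarity classes is {M1}, {M2}, {M3}.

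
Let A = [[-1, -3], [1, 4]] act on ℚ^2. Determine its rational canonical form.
R = [[0, 1], [1, 3]]

The invariant factors of A (the non-unit diagonal entries of the Smith normal form of xI - A over ℚ[x]) are x^2 - 3x - 1, each dividing the next. The characteristic polynomial is their product, x^2 - 3x - 1.

The rational canonical form is the block-diagonal matrix of companion matrices C(f_i):
R = [[0, 1], [1, 3]].

Note the characteristic polynomial does not split into linear factors over ℚ, so A has no Jordan form over ℚ; the rational canonical form exists over any field.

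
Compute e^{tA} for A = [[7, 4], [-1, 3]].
A has Jordan form J = [[5, 1], [0, 5]] with A = PJP^{-1}, so e^{tA} = P e^{tJ} P^{-1}.

For a Jordan block J_k(λ), e^{tJ_k(λ)} = e^{λt} · (I + tN + t^2 N^2/2! + ... + t^{k-1} N^{k-1}/(k-1)!) where N is the nilpotent superdiagonal part.

Assembling the blocks and conjugating back gives the entries of e^{tA} as shown above.

e^{tA} = [[(2*t + 1)*e^{5*t}, 4*t*e^{5*t}], [-t*e^{5*t}, (1 - 2*t)*e^{5*t}]]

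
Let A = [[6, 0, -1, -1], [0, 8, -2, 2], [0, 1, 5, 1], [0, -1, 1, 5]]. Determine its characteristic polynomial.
xI - A = [[x - 6, 0, 1, 1], [0, x - 8, 2, -2], [0, -1, x - 5, -1], [0, 1, -1, x - 5]].

Expanding det(xI - A) along the first row:
det(xI - A) = + (x - 6)·det([[x - 8, 2, -2], [-1, x - 5, -1], [1, -1, x - 5]]) - (0)·det([[0, 2, -2], [0, x - 5, -1], [0, -1, x - 5]]) + (1)·det([[0, x - 8, -2], [0, -1, -1], [0, 1, x - 5]]) - (1)·det([[0, x - 8, 2], [0, -1, x - 5], [0, 1, -1]]).

Evaluating gives χ_A(x) = x^4 - 24x^3 + 216x^2 - 864x + 1296 = (x - 6)^4.

χ_A(x) = (x - 6)^4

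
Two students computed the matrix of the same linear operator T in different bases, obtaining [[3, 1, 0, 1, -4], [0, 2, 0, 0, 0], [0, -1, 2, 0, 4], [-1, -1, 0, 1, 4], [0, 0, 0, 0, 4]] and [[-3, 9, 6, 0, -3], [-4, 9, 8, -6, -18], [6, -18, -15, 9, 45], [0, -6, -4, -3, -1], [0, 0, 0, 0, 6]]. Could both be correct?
No.

trace(A) = 12 but trace(B) = -6. The trace is a similarity invariant, so A and B are not similar.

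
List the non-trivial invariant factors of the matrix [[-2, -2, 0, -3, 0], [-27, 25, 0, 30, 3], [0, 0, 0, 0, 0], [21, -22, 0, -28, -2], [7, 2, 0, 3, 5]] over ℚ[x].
The Jordan structure of A has elementary divisors (x + 5)^2, x, (x - 5)^2. Arranging the block sizes at each eigenvalue in decreasing order and taking row products gives the invariant factors.

Invariant factors (smallest first, each dividing the next): x(x - 5)^2(x + 5)^2.

Check: the last factor x(x - 5)^2(x + 5)^2 is the minimal polynomial, and the product x(x - 5)^2(x + 5)^2 is the characteristic polynomial.

x(x - 5)^2(x + 5)^2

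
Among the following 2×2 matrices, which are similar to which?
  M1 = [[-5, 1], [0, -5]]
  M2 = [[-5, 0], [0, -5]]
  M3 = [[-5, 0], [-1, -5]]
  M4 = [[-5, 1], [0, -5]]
Characteristic polynomials: χ_{M1} = (x + 5)^2, χ_{M2} = (x + 5)^2, χ_{M3} = (x + 5)^2, χ_{M4} = (x + 5)^2.

{M1, M3, M4}: invariant factors (x + 5)^2.

{M2}: invariant factors x + 5, x + 5.

Matrices are similar if and only if their invariant-factor lists agree; the partition into similarity classes is {M1, M3, M4}, {M2}.

2 classes: {M1, M3, M4}, {M2}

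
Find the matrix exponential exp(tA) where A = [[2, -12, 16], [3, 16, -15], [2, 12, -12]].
e^{tA} = [[(1 - 2*t)*e^{4*t}, 2*(1 - e^{6*t})*e^{-2*t}, ((3 - 2*t)*e^{6*t} - 3)*e^{-2*t}], [3*t*e^{4*t}, (3*e^{6*t} - 2)*e^{-2*t}, 3*((t - 1)*e^{6*t} + 1)*e^{-2*t}], [2*t*e^{4*t}, (2*e^{6*t} - 2)*e^{-2*t}, (2*(t - 1)*e^{6*t} + 3)*e^{-2*t}]]

A has Jordan form J = [[-2, 0, 0], [0, 4, 1], [0, 0, 4]] with A = PJP^{-1}, so e^{tA} = P e^{tJ} P^{-1}.

For a Jordan block J_k(λ), e^{tJ_k(λ)} = e^{λt} · (I + tN + t^2 N^2/2! + ... + t^{k-1} N^{k-1}/(k-1)!) where N is the nilpotent superdiagonal part.

Assembling the blocks and conjugating back gives the entries of e^{tA} as shown above.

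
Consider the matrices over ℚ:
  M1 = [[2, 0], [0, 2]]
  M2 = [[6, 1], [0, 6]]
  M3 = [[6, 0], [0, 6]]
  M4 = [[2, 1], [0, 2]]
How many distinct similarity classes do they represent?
4 classes: {M1}, {M2}, {M3}, {M4}

Characteristic polynomials: χ_{M1} = (x - 2)^2, χ_{M2} = (x - 6)^2, χ_{M3} = (x - 6)^2, χ_{M4} = (x - 2)^2.

{M1}: invariant factors x - 2, x - 2.

{M2}: invariant factors (x - 6)^2.

{M3}: invariant factors x - 6, x - 6.

{M4}: invariant factors (x - 2)^2.

Matrices are similar if and only if their invariant-factor lists agree; the partition into similarity classes is {M1}, {M2}, {M3}, {M4}.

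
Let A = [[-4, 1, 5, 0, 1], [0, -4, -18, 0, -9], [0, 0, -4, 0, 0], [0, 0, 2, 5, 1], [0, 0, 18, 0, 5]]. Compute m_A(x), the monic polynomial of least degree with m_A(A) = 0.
The characteristic polynomial factors as (x - 5)^2(x + 4)^3. The minimal polynomial is ∏(x - λ)^{k_λ} where k_λ is the size of the largest Jordan block at λ.

For λ = -4: rank(A + 4I) = 3, and the largest Jordan block has size 2 (the smallest k with rank((A + 4I)^k) = rank((A + 4I)^(k+1))).
For λ = 5: rank(A - 5I) = 4, and the largest Jordan block has size 2 (the smallest k with rank((A - 5I)^k) = rank((A - 5I)^(k+1))).

So m_A(x) = (x - 5)^2(x + 4)^2.

m_A(x) = (x - 5)^2(x + 4)^2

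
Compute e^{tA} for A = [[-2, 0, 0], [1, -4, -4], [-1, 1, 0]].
e^{tA} = [[e^{-2*t}, 0, 0], [t*(t + 1)*e^{-2*t}, (1 - 2*t)*e^{-2*t}, -4*t*e^{-2*t}], [t*(-t - 2)*e^{-2*t}/2, t*e^{-2*t}, (2*t + 1)*e^{-2*t}]]

A has Jordan form J = [[-2, 1, 0], [0, -2, 1], [0, 0, -2]] with A = PJP^{-1}, so e^{tA} = P e^{tJ} P^{-1}.

For a Jordan block J_k(λ), e^{tJ_k(λ)} = e^{λt} · (I + tN + t^2 N^2/2! + ... + t^{k-1} N^{k-1}/(k-1)!) where N is the nilpotent superdiagonal part.

Assembling the blocks and conjugating back gives the entries of e^{tA} as shown above.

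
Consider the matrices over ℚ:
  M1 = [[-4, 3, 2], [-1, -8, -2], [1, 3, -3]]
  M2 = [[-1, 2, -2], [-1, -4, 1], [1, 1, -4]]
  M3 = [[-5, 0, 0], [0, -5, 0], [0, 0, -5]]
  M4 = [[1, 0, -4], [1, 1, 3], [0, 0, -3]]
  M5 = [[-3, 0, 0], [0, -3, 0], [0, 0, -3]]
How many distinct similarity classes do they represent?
Characteristic polynomials: χ_{M1} = (x + 5)^3, χ_{M2} = (x + 3)^3, χ_{M3} = (x + 5)^3, χ_{M4} = (x - 1)^2(x + 3), χ_{M5} = (x + 3)^3.

{M1}: invariant factors x + 5, (x + 5)^2.

{M2}: invariant factors x + 3, (x + 3)^2.

{M3}: invariant factors x + 5, x + 5, x + 5.

{M4}: invariant factors (x - 1)^2(x + 3).

{M5}: invariant factors x + 3, x + 3, x + 3.

Matrices are similar if and only if their invariant-factor lists agree; the partition into similarity classes is {M1}, {M2}, {M3}, {M4}, {M5}.

5 classes: {M1}, {M2}, {M3}, {M4}, {M5}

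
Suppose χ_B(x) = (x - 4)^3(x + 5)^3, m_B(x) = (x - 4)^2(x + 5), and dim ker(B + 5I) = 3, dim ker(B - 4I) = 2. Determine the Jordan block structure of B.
Jordan blocks: (-5, 1), (-5, 1), (-5, 1), (4, 2), (4, 1)

λ = -5: algebraic multiplicity 3 (exponent in χ_B), largest block size 1 (exponent in m_B), 3 blocks (geometric multiplicity). These force block sizes [1, 1, 1].
λ = 4: algebraic multiplicity 3 (exponent in χ_B), largest block size 2 (exponent in m_B), 2 blocks (geometric multiplicity). These force block sizes [2, 1].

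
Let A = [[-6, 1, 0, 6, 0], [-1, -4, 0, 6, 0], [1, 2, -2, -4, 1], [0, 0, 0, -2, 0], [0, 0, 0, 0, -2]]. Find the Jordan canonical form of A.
The characteristic polynomial is det(xI - A) = (x + 2)^3(x + 5)^2, so the eigenvalues are -5 (algebraic multiplicity 2), -2 (algebraic multiplicity 3).

For λ = -5: rank(A + 5I) = 4, rank((A + 5I)^2) = 3. The eigenspace has dimension 5 - 4 = 1, so there is 1 Jordan block; the rank sequence gives block sizes [2].

For λ = -2: rank(A + 2I) = 3, rank((A + 2I)^2) = 2. The eigenspace has dimension 5 - 3 = 2, so there are 2 Jordan blocks; the rank sequence gives block sizes [2, 1].

Assembling the blocks gives the Jordan form J above.

J = [[-5, 1, 0, 0, 0], [0, -5, 0, 0, 0], [0, 0, -2, 1, 0], [0, 0, 0, -2, 0], [0, 0, 0, 0, -2]]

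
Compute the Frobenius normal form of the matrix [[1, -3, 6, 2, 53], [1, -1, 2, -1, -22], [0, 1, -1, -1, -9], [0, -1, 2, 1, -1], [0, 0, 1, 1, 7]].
R = [[0, 0, 0, 0, 60], [1, 0, 0, 0, -11], [0, 1, 0, 0, -9], [0, 0, 1, 0, -10], [0, 0, 0, 1, 7]]

The invariant factors of A (the non-unit diagonal entries of the Smith normal form of xI - A over ℚ[x]) are (x - 4)(x - 3)(x^3 - 2x - 5), each dividing the next. The characteristic polynomial is their product, (x - 4)(x - 3)(x^3 - 2x - 5).

The rational canonical form is the block-diagonal matrix of companion matrices C(f_i):
R = [[0, 0, 0, 0, 60], [1, 0, 0, 0, -11], [0, 1, 0, 0, -9], [0, 0, 1, 0, -10], [0, 0, 0, 1, 7]].

Note the characteristic polynomial does not split into linear factors over ℚ, so A has no Jordan form over ℚ; the rational canonical form exists over any field.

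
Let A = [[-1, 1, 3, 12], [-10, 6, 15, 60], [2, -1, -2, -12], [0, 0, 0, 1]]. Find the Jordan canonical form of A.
J = [[1, 1, 0, 0], [0, 1, 0, 0], [0, 0, 1, 0], [0, 0, 0, 1]]

The characteristic polynomial is det(xI - A) = (x - 1)^4, so the eigenvalues are 1 (algebraic multiplicity 4).

For λ = 1: rank(A - I) = 1, rank((A - I)^2) = 0. The eigenspace has dimension 4 - 1 = 3, so there are 3 Jordan blocks; the rank sequence gives block sizes [2, 1, 1].

Assembling the blocks gives the Jordan form J above.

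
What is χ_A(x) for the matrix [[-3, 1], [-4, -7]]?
xI - A = [[x + 3, -1], [4, x + 7]].

Expanding det(xI - A) along the first row:
det(xI - A) = + (x + 3)·det([[x + 7]]) - (-1)·det([[4]]).

Evaluating gives χ_A(x) = x^2 + 10x + 25 = (x + 5)^2.

χ_A(x) = (x + 5)^2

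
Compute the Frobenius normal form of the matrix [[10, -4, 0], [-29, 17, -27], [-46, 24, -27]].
The invariant factors of A (the non-unit diagonal entries of the Smith normal form of xI - A over ℚ[x]) are (x - 6)(x + 3)^2, each dividing the next. The characteristic polynomial is their product, (x - 6)(x + 3)^2.

The rational canonical form is the block-diagonal matrix of companion matrices C(f_i):
R = [[0, 0, 54], [1, 0, 27], [0, 1, 0]].

R = [[0, 0, 54], [1, 0, 27], [0, 1, 0]]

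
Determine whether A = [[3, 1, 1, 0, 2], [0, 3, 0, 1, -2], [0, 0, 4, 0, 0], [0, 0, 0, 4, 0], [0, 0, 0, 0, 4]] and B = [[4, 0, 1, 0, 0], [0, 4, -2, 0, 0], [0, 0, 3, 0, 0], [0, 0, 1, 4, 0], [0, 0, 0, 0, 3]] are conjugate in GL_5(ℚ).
Both have characteristic polynomial (x - 4)^3(x - 3)^2, but the minimal polynomial of A is (x - 4)(x - 3)^2 while the minimal polynomial of B is (x - 4)(x - 3). The minimal polynomial is a similarity invariant, so A and B are not similar.

No.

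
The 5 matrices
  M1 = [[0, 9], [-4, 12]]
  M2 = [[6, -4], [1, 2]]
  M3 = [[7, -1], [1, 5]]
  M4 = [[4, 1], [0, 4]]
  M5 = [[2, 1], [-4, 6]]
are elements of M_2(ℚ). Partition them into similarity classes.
Characteristic polynomials: χ_{M1} = (x - 6)^2, χ_{M2} = (x - 4)^2, χ_{M3} = (x - 6)^2, χ_{M4} = (x - 4)^2, χ_{M5} = (x - 4)^2.

{M1, M3}: invariant factors (x - 6)^2.

{M2, M4, M5}: invariant factors (x - 4)^2.

Matrices are similar if and only if their invariant-factor lists agree; the partition into similarity classes is {M1, M3}, {M2, M4, M5}.

2 classes: {M1, M3}, {M2, M4, M5}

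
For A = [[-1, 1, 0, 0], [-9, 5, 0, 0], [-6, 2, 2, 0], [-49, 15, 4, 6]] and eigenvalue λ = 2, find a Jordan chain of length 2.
We seek v_1 ∈ ker((A - 2I)^2) \ ker(A - 2I), then set v_{i+1} = (A - 2I) v_i.

One such chain is v_1 = [[-1, -2, -4, -1]]^T, v_2 = [[1, 3, 2, -1]]^T. Check: (A - 2I) v_2 = [[0, 0, 0, 0]]^T = 0.

v_1 = [[-1, -2, -4, -1]]^T, v_2 = [[1, 3, 2, -1]]^T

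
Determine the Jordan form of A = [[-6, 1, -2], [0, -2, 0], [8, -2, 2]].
J = [[-2, 1, 0], [0, -2, 0], [0, 0, -2]]

The characteristic polynomial is det(xI - A) = (x + 2)^3, so the eigenvalues are -2 (algebraic multiplicity 3).

For λ = -2: rank(A + 2I) = 1, rank((A + 2I)^2) = 0. The eigenspace has dimension 3 - 1 = 2, so there are 2 Jordan blocks; the rank sequence gives block sizes [2, 1].

Assembling the blocks gives the Jordan form J above.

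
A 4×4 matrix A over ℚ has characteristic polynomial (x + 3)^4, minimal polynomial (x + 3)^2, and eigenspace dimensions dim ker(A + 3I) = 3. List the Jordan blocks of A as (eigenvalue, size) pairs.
Jordan blocks: (-3, 2), (-3, 1), (-3, 1)

λ = -3: algebraic multiplicity 4 (exponent in χ_A), largest block size 2 (exponent in m_A), 3 blocks (geometric multiplicity). These force block sizes [2, 1, 1].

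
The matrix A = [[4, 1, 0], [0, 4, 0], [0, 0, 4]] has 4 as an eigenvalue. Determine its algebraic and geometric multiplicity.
algebraic multiplicity 3, geometric multiplicity 2

The characteristic polynomial is (x - 4)^3, so the factor x - 4 appears with exponent 3: the algebraic multiplicity is 3.

rank(A - 4I) = 1, so the eigenspace has dimension 3 - 1 = 2: the geometric multiplicity is 2.

Since 2 < 3, A is not diagonalizable.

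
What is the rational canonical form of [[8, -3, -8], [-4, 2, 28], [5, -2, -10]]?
R = [[0, 0, 4], [1, 0, 0], [0, 1, 0]]

The invariant factors of A (the non-unit diagonal entries of the Smith normal form of xI - A over ℚ[x]) are x^3 - 4, each dividing the next. The characteristic polynomial is their product, x^3 - 4.

The rational canonical form is the block-diagonal matrix of companion matrices C(f_i):
R = [[0, 0, 4], [1, 0, 0], [0, 1, 0]].

Note the characteristic polynomial does not split into linear factors over ℚ, so A has no Jordan form over ℚ; the rational canonical form exists over any field.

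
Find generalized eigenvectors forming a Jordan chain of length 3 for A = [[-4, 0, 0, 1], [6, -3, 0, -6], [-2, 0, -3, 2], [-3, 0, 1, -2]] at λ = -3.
We seek v_1 ∈ ker((A + 3I)^3) \ ker((A + 3I)^2), then set v_{i+1} = (A + 3I) v_i.

One such chain is v_1 = [[0, -1, 1, 0]]^T, v_2 = [[0, 0, 0, 1]]^T, v_3 = [[1, -6, 2, 1]]^T. Check: (A + 3I) v_3 = [[0, 0, 0, 0]]^T = 0.

v_1 = [[0, -1, 1, 0]]^T, v_2 = [[0, 0, 0, 1]]^T, v_3 = [[1, -6, 2, 1]]^T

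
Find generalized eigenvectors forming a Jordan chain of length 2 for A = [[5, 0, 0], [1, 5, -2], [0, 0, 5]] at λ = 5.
We seek v_1 ∈ ker((A - 5I)^2) \ ker(A - 5I), then set v_{i+1} = (A - 5I) v_i.

One such chain is v_1 = [[3, 3, 2]]^T, v_2 = [[0, -1, 0]]^T. Check: (A - 5I) v_2 = [[0, 0, 0]]^T = 0.

v_1 = [[3, 3, 2]]^T, v_2 = [[0, -1, 0]]^T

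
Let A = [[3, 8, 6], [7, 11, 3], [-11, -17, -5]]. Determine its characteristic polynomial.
xI - A = [[x - 3, -8, -6], [-7, x - 11, -3], [11, 17, x + 5]].

Expanding det(xI - A) along the first row:
det(xI - A) = + (x - 3)·det([[x - 11, -3], [17, x + 5]]) - (-8)·det([[-7, -3], [11, x + 5]]) + (-6)·det([[-7, x - 11], [11, 17]]).

Evaluating gives χ_A(x) = x^3 - 9x^2 + 24x - 16 = (x - 4)^2(x - 1).

χ_A(x) = (x - 4)^2(x - 1)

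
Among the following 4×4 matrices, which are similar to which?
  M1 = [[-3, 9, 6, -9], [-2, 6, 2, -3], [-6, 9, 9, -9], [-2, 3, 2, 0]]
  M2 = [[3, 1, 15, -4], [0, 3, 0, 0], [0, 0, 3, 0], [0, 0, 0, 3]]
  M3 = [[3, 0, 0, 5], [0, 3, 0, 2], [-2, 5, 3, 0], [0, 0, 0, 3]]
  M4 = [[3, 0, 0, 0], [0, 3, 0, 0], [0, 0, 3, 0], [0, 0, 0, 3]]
Characteristic polynomials: χ_{M1} = (x - 3)^4, χ_{M2} = (x - 3)^4, χ_{M3} = (x - 3)^4, χ_{M4} = (x - 3)^4.

{M1, M2}: invariant factors x - 3, x - 3, (x - 3)^2.

{M3}: invariant factors (x - 3)^2, (x - 3)^2.

{M4}: invariant factors x - 3, x - 3, x - 3, x - 3.

Matrices are similar if and only if their invariant-factor lists agree; the partition into similarity classes is {M1, M2}, {M3}, {M4}.

3 classes: {M1, M2}, {M3}, {M4}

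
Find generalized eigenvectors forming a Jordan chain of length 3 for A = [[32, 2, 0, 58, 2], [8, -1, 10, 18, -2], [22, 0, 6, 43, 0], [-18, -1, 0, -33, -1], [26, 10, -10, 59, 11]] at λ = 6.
v_1 = [[2, 0, 1, -1, 4]]^T, v_2 = [[2, 0, 1, -1, 3]]^T, v_3 = [[0, 2, 1, 0, -2]]^T

We seek v_1 ∈ ker((A - 6I)^3) \ ker((A - 6I)^2), then set v_{i+1} = (A - 6I) v_i.

One such chain is v_1 = [[2, 0, 1, -1, 4]]^T, v_2 = [[2, 0, 1, -1, 3]]^T, v_3 = [[0, 2, 1, 0, -2]]^T. Check: (A - 6I) v_3 = [[0, 0, 0, 0, 0]]^T = 0.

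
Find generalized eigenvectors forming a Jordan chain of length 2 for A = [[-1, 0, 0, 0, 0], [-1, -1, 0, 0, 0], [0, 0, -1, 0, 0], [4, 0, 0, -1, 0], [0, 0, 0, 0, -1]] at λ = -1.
v_1 = [[1, 2, 0, -2, 0]]^T, v_2 = [[0, -1, 0, 4, 0]]^T

We seek v_1 ∈ ker((A + I)^2) \ ker(A + I), then set v_{i+1} = (A + I) v_i.

One such chain is v_1 = [[1, 2, 0, -2, 0]]^T, v_2 = [[0, -1, 0, 4, 0]]^T. Check: (A + I) v_2 = [[0, 0, 0, 0, 0]]^T = 0.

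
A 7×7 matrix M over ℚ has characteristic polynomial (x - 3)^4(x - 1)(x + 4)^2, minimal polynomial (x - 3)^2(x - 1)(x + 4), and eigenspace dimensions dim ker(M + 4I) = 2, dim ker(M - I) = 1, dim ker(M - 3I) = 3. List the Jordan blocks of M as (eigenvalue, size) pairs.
Jordan blocks: (-4, 1), (-4, 1), (1, 1), (3, 2), (3, 1), (3, 1)

λ = -4: algebraic multiplicity 2 (exponent in χ_M), largest block size 1 (exponent in m_M), 2 blocks (geometric multiplicity). These force block sizes [1, 1].
λ = 1: algebraic multiplicity 1 (exponent in χ_M), largest block size 1 (exponent in m_M), 1 block (geometric multiplicity). This forces block sizes [1].
λ = 3: algebraic multiplicity 4 (exponent in χ_M), largest block size 2 (exponent in m_M), 3 blocks (geometric multiplicity). These force block sizes [2, 1, 1].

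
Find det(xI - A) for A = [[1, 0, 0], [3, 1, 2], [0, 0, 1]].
χ_A(x) = (x - 1)^3

xI - A = [[x - 1, 0, 0], [-3, x - 1, -2], [0, 0, x - 1]].

Expanding det(xI - A) along the first row:
det(xI - A) = + (x - 1)·det([[x - 1, -2], [0, x - 1]]) - (0)·det([[-3, -2], [0, x - 1]]) + (0)·det([[-3, x - 1], [0, 0]]).

Evaluating gives χ_A(x) = x^3 - 3x^2 + 3x - 1 = (x - 1)^3.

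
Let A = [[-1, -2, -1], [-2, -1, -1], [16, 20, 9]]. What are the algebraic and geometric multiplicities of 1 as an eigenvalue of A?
algebraic multiplicity 1, geometric multiplicity 1

The characteristic polynomial is (x - 3)^2(x - 1), so the factor x - 1 appears with exponent 1: the algebraic multiplicity is 1.

rank(A - I) = 2, so the eigenspace has dimension 3 - 2 = 1: the geometric multiplicity is 1.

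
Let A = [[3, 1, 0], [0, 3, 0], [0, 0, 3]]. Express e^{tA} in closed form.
A has Jordan form J = [[3, 1, 0], [0, 3, 0], [0, 0, 3]] with A = PJP^{-1}, so e^{tA} = P e^{tJ} P^{-1}.

For a Jordan block J_k(λ), e^{tJ_k(λ)} = e^{λt} · (I + tN + t^2 N^2/2! + ... + t^{k-1} N^{k-1}/(k-1)!) where N is the nilpotent superdiagonal part.

Assembling the blocks and conjugating back gives the entries of e^{tA} as shown above.

e^{tA} = [[e^{3*t}, t*e^{3*t}, 0], [0, e^{3*t}, 0], [0, 0, e^{3*t}]]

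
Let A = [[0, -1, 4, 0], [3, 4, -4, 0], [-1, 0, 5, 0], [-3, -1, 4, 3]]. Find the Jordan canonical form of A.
J = [[3, 1, 0, 0], [0, 3, 1, 0], [0, 0, 3, 0], [0, 0, 0, 3]]

The characteristic polynomial is det(xI - A) = (x - 3)^4, so the eigenvalues are 3 (algebraic multiplicity 4).

For λ = 3: rank(A - 3I) = 2, rank((A - 3I)^2) = 1, rank((A - 3I)^3) = 0. The eigenspace has dimension 4 - 2 = 2, so there are 2 Jordan blocks; the rank sequence gives block sizes [3, 1].

Assembling the blocks gives the Jordan form J above.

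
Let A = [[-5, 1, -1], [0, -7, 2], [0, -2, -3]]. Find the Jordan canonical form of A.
J = [[-5, 1, 0], [0, -5, 0], [0, 0, -5]]

The characteristic polynomial is det(xI - A) = (x + 5)^3, so the eigenvalues are -5 (algebraic multiplicity 3).

For λ = -5: rank(A + 5I) = 1, rank((A + 5I)^2) = 0. The eigenspace has dimension 3 - 1 = 2, so there are 2 Jordan blocks; the rank sequence gives block sizes [2, 1].

Assembling the blocks gives the Jordan form J above.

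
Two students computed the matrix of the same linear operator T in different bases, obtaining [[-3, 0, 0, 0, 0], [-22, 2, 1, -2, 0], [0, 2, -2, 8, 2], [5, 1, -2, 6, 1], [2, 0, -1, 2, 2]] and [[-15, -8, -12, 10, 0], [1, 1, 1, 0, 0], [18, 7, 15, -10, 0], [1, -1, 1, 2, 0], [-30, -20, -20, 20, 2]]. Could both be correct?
Both have characteristic polynomial (x - 2)^4(x + 3) and minimal polynomial (x - 2)^2(x + 3). But rank(A - 2I) = 3 for A while rank(B - 2I) = 2 for B, so the number of Jordan blocks at λ = 2 differs. A and B are not similar.

No.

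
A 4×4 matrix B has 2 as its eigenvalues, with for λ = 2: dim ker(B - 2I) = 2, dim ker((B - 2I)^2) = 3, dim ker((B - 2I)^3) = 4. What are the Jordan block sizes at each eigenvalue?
Jordan blocks: (2, 3), (2, 1)

λ = 2: successive nullity increments [2, 1, 1] count blocks of size ≥ k; block sizes are [3, 1].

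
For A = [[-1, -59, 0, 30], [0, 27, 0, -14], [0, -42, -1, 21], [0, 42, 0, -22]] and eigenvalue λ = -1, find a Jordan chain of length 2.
We seek v_1 ∈ ker((A + I)^2) \ ker(A + I), then set v_{i+1} = (A + I) v_i.

One such chain is v_1 = [[-2, 1, 0, 2]]^T, v_2 = [[1, 0, 0, 0]]^T. Check: (A + I) v_2 = [[0, 0, 0, 0]]^T = 0.

v_1 = [[-2, 1, 0, 2]]^T, v_2 = [[1, 0, 0, 0]]^T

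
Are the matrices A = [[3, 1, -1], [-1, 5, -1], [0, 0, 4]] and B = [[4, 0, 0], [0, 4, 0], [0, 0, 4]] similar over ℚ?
Both have characteristic polynomial (x - 4)^3, but the minimal polynomial of A is (x - 4)^2 while the minimal polynomial of B is x - 4. The minimal polynomial is a similarity invariant, so A and B are not similar.

No.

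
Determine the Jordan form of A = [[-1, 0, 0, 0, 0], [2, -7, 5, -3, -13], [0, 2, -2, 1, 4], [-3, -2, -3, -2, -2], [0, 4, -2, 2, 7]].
The characteristic polynomial is det(xI - A) = (x + 1)^5, so the eigenvalues are -1 (algebraic multiplicity 5).

For λ = -1: rank(A + I) = 3, rank((A + I)^2) = 1, rank((A + I)^3) = 0. The eigenspace has dimension 5 - 3 = 2, so there are 2 Jordan blocks; the rank sequence gives block sizes [3, 2].

Assembling the blocks gives the Jordan form J above.

J = [[-1, 1, 0, 0, 0], [0, -1, 1, 0, 0], [0, 0, -1, 0, 0], [0, 0, 0, -1, 1], [0, 0, 0, 0, -1]]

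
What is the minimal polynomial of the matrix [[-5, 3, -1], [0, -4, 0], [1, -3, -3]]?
m_A(x) = (x + 4)^2

The characteristic polynomial factors as (x + 4)^3. The minimal polynomial is ∏(x - λ)^{k_λ} where k_λ is the size of the largest Jordan block at λ.

For λ = -4: rank(A + 4I) = 1, and the largest Jordan block has size 2 (the smallest k with rank((A + 4I)^k) = rank((A + 4I)^(k+1))).

So m_A(x) = (x + 4)^2.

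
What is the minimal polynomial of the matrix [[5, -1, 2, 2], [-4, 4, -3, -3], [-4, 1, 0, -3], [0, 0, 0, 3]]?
m_A(x) = (x - 3)^3

The characteristic polynomial factors as (x - 3)^4. The minimal polynomial is ∏(x - λ)^{k_λ} where k_λ is the size of the largest Jordan block at λ.

For λ = 3: rank(A - 3I) = 2, and the largest Jordan block has size 3 (the smallest k with rank((A - 3I)^k) = rank((A - 3I)^(k+1))).

So m_A(x) = (x - 3)^3.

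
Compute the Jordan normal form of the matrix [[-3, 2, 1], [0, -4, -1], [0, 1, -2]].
The characteristic polynomial is det(xI - A) = (x + 3)^3, so the eigenvalues are -3 (algebraic multiplicity 3).

For λ = -3: rank(A + 3I) = 2, rank((A + 3I)^2) = 1, rank((A + 3I)^3) = 0. The eigenspace has dimension 3 - 2 = 1, so there is 1 Jordan block; the rank sequence gives block sizes [3].

Assembling the blocks gives the Jordan form J above.

J = [[-3, 1, 0], [0, -3, 1], [0, 0, -3]]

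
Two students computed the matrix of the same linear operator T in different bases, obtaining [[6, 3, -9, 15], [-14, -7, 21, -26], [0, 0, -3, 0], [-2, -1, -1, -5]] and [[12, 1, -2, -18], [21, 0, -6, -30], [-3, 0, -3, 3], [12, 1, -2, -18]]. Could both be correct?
No.

Both have characteristic polynomial x(x + 3)^3, but the minimal polynomial of A is x(x + 3)^3 while the minimal polynomial of B is x(x + 3)^2. The minimal polynomial is a similarity invariant, so A and B are not similar.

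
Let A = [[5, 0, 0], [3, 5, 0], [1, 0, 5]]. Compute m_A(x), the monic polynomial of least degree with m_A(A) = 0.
The characteristic polynomial factors as (x - 5)^3. The minimal polynomial is ∏(x - λ)^{k_λ} where k_λ is the size of the largest Jordan block at λ.

For λ = 5: rank(A - 5I) = 1, and the largest Jordan block has size 2 (the smallest k with rank((A - 5I)^k) = rank((A - 5I)^(k+1))).

So m_A(x) = (x - 5)^2.

m_A(x) = (x - 5)^2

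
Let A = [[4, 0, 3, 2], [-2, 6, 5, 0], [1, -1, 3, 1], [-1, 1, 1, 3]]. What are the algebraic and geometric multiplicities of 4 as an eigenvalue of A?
The characteristic polynomial is (x - 4)^4, so the factor x - 4 appears with exponent 4: the algebraic multiplicity is 4.

rank(A - 4I) = 2, so the eigenspace has dimension 4 - 2 = 2: the geometric multiplicity is 2.

Since 2 < 4, A is not diagonalizable.

algebraic multiplicity 4, geometric multiplicity 2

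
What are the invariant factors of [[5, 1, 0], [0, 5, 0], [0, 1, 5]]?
The Jordan structure of A has elementary divisors (x - 5)^2, (x - 5). Arranging the block sizes at each eigenvalue in decreasing order and taking row products gives the invariant factors.

Invariant factors (smallest first, each dividing the next): x - 5, (x - 5)^2.

Check: the last factor (x - 5)^2 is the minimal polynomial, and the product (x - 5)^3 is the characteristic polynomial.

x - 5, (x - 5)^2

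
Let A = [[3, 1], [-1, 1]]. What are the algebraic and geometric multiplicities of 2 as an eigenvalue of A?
algebraic multiplicity 2, geometric multiplicity 1

The characteristic polynomial is (x - 2)^2, so the factor x - 2 appears with exponent 2: the algebraic multiplicity is 2.

rank(A - 2I) = 1, so the eigenspace has dimension 2 - 1 = 1: the geometric multiplicity is 1.

Since 1 < 2, A is not diagonalizable.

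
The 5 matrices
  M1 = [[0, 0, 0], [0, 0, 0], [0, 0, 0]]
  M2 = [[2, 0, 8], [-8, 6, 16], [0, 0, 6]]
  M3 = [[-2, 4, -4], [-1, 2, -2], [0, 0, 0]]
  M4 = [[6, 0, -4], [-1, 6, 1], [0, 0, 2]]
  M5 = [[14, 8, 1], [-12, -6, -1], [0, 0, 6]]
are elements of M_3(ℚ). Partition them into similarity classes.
Characteristic polynomials: χ_{M1} = x^3, χ_{M2} = (x - 6)^2(x - 2), χ_{M3} = x^3, χ_{M4} = (x - 6)^2(x - 2), χ_{M5} = (x - 6)^2(x - 2).

{M1}: invariant factors x, x, x.

{M2}: invariant factors x - 6, (x - 6)(x - 2).

{M3}: invariant factors x, x^2.

{M4, M5}: invariant factors (x - 6)^2(x - 2).

Matrices are similar if and only if their invariant-factor lists agree; the partition into similarity classes is {M1}, {M2}, {M3}, {M4, M5}.

4 classes: {M1}, {M2}, {M3}, {M4, M5}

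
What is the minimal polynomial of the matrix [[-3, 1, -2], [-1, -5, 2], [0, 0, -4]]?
m_A(x) = (x + 4)^2

The characteristic polynomial factors as (x + 4)^3. The minimal polynomial is ∏(x - λ)^{k_λ} where k_λ is the size of the largest Jordan block at λ.

For λ = -4: rank(A + 4I) = 1, and the largest Jordan block has size 2 (the smallest k with rank((A + 4I)^k) = rank((A + 4I)^(k+1))).

So m_A(x) = (x + 4)^2.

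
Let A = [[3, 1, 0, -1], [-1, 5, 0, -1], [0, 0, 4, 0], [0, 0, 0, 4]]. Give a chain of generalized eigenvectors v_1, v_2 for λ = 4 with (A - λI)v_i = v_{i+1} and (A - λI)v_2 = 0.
v_1 = [[0, 1, 0, 0]]^T, v_2 = [[1, 1, 0, 0]]^T

We seek v_1 ∈ ker((A - 4I)^2) \ ker(A - 4I), then set v_{i+1} = (A - 4I) v_i.

One such chain is v_1 = [[0, 1, 0, 0]]^T, v_2 = [[1, 1, 0, 0]]^T. Check: (A - 4I) v_2 = [[0, 0, 0, 0]]^T = 0.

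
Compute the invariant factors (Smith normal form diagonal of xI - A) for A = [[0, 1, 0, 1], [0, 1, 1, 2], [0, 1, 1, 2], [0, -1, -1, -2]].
The Jordan structure of A has elementary divisors x^2, x^2. Arranging the block sizes at each eigenvalue in decreasing order and taking row products gives the invariant factors.

Invariant factors (smallest first, each dividing the next): x^2, x^2.

Check: the last factor x^2 is the minimal polynomial, and the product x^4 is the characteristic polynomial.

x^2, x^2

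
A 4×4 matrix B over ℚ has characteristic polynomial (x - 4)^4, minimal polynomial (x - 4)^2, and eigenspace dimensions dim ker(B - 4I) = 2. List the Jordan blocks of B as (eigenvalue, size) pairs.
Jordan blocks: (4, 2), (4, 2)

λ = 4: algebraic multiplicity 4 (exponent in χ_B), largest block size 2 (exponent in m_B), 2 blocks (geometric multiplicity). These force block sizes [2, 2].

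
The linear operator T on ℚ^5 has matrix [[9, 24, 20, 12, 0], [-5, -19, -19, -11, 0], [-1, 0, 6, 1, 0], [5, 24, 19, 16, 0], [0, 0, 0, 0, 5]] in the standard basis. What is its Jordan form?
J = [[-3, 0, 0, 0, 0], [0, 5, 1, 0, 0], [0, 0, 5, 0, 0], [0, 0, 0, 5, 0], [0, 0, 0, 0, 5]]

The characteristic polynomial is det(xI - A) = (x - 5)^4(x + 3), so the eigenvalues are -3 (algebraic multiplicity 1), 5 (algebraic multiplicity 4).

For λ = -3: algebraic multiplicity 1 gives one 1×1 block.

For λ = 5: rank(A - 5I) = 2, rank((A - 5I)^2) = 1. The eigenspace has dimension 5 - 2 = 3, so there are 3 Jordan blocks; the rank sequence gives block sizes [2, 1, 1].

Assembling the blocks gives the Jordan form J above.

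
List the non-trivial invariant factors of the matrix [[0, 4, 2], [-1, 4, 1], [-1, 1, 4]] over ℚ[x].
(x - 3)^2(x - 2)

The Jordan structure of A has elementary divisors (x - 2), (x - 3)^2. Arranging the block sizes at each eigenvalue in decreasing order and taking row products gives the invariant factors.

Invariant factors (smallest first, each dividing the next): (x - 3)^2(x - 2).

Check: the last factor (x - 3)^2(x - 2) is the minimal polynomial, and the product (x - 3)^2(x - 2) is the characteristic polynomial.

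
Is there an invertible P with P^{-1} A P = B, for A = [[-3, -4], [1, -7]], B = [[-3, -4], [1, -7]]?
Yes.

Two matrices over a field are similar if and only if they have the same invariant factors.

Both A and B have characteristic polynomial (x + 5)^2 and minimal polynomial (x + 5)^2. Computing further, both have invariant factors (x + 5)^2. Hence A and B are similar.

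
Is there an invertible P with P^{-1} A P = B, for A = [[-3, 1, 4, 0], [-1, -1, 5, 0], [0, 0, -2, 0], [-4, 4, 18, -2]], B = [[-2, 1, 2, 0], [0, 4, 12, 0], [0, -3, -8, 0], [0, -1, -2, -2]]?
No.

Both have characteristic polynomial (x + 2)^4, but the minimal polynomial of A is (x + 2)^3 while the minimal polynomial of B is (x + 2)^2. The minimal polynomial is a similarity invariant, so A and B are not similar.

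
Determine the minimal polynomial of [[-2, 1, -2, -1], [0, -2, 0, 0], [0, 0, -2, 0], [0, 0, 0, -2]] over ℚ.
The characteristic polynomial factors as (x + 2)^4. The minimal polynomial is ∏(x - λ)^{k_λ} where k_λ is the size of the largest Jordan block at λ.

For λ = -2: rank(A + 2I) = 1, and the largest Jordan block has size 2 (the smallest k with rank((A + 2I)^k) = rank((A + 2I)^(k+1))).

So m_A(x) = (x + 2)^2.

m_A(x) = (x + 2)^2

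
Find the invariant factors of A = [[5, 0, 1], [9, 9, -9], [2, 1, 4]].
(x - 6)^3

The Jordan structure of A has elementary divisors (x - 6)^3. Arranging the block sizes at each eigenvalue in decreasing order and taking row products gives the invariant factors.

Invariant factors (smallest first, each dividing the next): (x - 6)^3.

Check: the last factor (x - 6)^3 is the minimal polynomial, and the product (x - 6)^3 is the characteristic polynomial.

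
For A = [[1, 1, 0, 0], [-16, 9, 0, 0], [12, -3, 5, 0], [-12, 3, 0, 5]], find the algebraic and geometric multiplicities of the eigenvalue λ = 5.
The characteristic polynomial is (x - 5)^4, so the factor x - 5 appears with exponent 4: the algebraic multiplicity is 4.

rank(A - 5I) = 1, so the eigenspace has dimension 4 - 1 = 3: the geometric multiplicity is 3.

Since 3 < 4, A is not diagonalizable.

algebraic multiplicity 4, geometric multiplicity 3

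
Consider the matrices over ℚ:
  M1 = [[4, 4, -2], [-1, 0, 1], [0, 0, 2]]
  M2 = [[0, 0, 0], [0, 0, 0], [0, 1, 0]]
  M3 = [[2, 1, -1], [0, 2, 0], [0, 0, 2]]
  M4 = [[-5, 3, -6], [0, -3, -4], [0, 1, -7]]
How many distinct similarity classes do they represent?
3 classes: {M1, M3}, {M2}, {M4}

Characteristic polynomials: χ_{M1} = (x - 2)^3, χ_{M2} = x^3, χ_{M3} = (x - 2)^3, χ_{M4} = (x + 5)^3.

{M1, M3}: invariant factors x - 2, (x - 2)^2.

{M2}: invariant factors x, x^2.

{M4}: invariant factors x + 5, (x + 5)^2.

Matrices are similar if and only if their invariant-factor lists agree; the partition into similarity classes is {M1, M3}, {M2}, {M4}.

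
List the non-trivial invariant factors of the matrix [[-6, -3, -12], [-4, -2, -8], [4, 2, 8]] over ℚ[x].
x, x^2

The Jordan structure of A has elementary divisors x^2, x. Arranging the block sizes at each eigenvalue in decreasing order and taking row products gives the invariant factors.

Invariant factors (smallest first, each dividing the next): x, x^2.

Check: the last factor x^2 is the minimal polynomial, and the product x^3 is the characteristic polynomial.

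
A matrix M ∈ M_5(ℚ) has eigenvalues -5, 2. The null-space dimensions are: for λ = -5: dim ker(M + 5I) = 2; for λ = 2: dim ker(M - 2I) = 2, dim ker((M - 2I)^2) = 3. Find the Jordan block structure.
λ = -5: successive nullity increments [2] count blocks of size ≥ k; block sizes are [1, 1].
λ = 2: successive nullity increments [2, 1] count blocks of size ≥ k; block sizes are [2, 1].

Jordan blocks: (-5, 1), (-5, 1), (2, 2), (2, 1)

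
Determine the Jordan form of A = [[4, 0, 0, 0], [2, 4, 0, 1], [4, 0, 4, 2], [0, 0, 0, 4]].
J = [[4, 1, 0, 0], [0, 4, 0, 0], [0, 0, 4, 0], [0, 0, 0, 4]]

The characteristic polynomial is det(xI - A) = (x - 4)^4, so the eigenvalues are 4 (algebraic multiplicity 4).

For λ = 4: rank(A - 4I) = 1, rank((A - 4I)^2) = 0. The eigenspace has dimension 4 - 1 = 3, so there are 3 Jordan blocks; the rank sequence gives block sizes [2, 1, 1].

Assembling the blocks gives the Jordan form J above.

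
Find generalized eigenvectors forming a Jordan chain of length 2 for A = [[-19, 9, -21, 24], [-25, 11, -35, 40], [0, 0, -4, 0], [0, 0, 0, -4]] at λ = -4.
We seek v_1 ∈ ker((A + 4I)^2) \ ker(A + 4I), then set v_{i+1} = (A + 4I) v_i.

One such chain is v_1 = [[1, 2, 0, 0]]^T, v_2 = [[3, 5, 0, 0]]^T. Check: (A + 4I) v_2 = [[0, 0, 0, 0]]^T = 0.

v_1 = [[1, 2, 0, 0]]^T, v_2 = [[3, 5, 0, 0]]^T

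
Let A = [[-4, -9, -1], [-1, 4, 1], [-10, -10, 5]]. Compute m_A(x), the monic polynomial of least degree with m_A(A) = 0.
m_A(x) = (x - 5)^2(x + 5)

The characteristic polynomial factors as (x - 5)^2(x + 5). The minimal polynomial is ∏(x - λ)^{k_λ} where k_λ is the size of the largest Jordan block at λ.

For λ = -5: rank(A + 5I) = 2, and the largest Jordan block has size 1 (the smallest k with rank((A + 5I)^k) = rank((A + 5I)^(k+1))).
For λ = 5: rank(A - 5I) = 2, and the largest Jordan block has size 2 (the smallest k with rank((A - 5I)^k) = rank((A - 5I)^(k+1))).

So m_A(x) = (x - 5)^2(x + 5).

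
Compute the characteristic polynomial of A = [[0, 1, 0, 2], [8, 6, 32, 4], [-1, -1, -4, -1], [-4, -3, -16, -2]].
χ_A(x) = x^4

xI - A = [[x, -1, 0, -2], [-8, x - 6, -32, -4], [1, 1, x + 4, 1], [4, 3, 16, x + 2]].

Expanding det(xI - A) along the first row:
det(xI - A) = + (x)·det([[x - 6, -32, -4], [1, x + 4, 1], [3, 16, x + 2]]) - (-1)·det([[-8, -32, -4], [1, x + 4, 1], [4, 16, x + 2]]) + (0)·det([[-8, x - 6, -4], [1, 1, 1], [4, 3, x + 2]]) - (-2)·det([[-8, x - 6, -32], [1, 1, x + 4], [4, 3, 16]]).

Evaluating gives χ_A(x) = x^4.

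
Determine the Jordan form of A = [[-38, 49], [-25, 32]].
The characteristic polynomial is det(xI - A) = (x + 3)^2, so the eigenvalues are -3 (algebraic multiplicity 2).

For λ = -3: rank(A + 3I) = 1, rank((A + 3I)^2) = 0. The eigenspace has dimension 2 - 1 = 1, so there is 1 Jordan block; the rank sequence gives block sizes [2].

Assembling the blocks gives the Jordan form J above.

J = [[-3, 1], [0, -3]]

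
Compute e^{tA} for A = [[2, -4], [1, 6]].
e^{tA} = [[(1 - 2*t)*e^{4*t}, -4*t*e^{4*t}], [t*e^{4*t}, (2*t + 1)*e^{4*t}]]

A has Jordan form J = [[4, 1], [0, 4]] with A = PJP^{-1}, so e^{tA} = P e^{tJ} P^{-1}.

For a Jordan block J_k(λ), e^{tJ_k(λ)} = e^{λt} · (I + tN + t^2 N^2/2! + ... + t^{k-1} N^{k-1}/(k-1)!) where N is the nilpotent superdiagonal part.

Assembling the blocks and conjugating back gives the entries of e^{tA} as shown above.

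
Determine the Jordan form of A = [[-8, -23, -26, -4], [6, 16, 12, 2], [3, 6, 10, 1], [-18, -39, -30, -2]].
J = [[4, 1, 0, 0], [0, 4, 0, 0], [0, 0, 4, 1], [0, 0, 0, 4]]

The characteristic polynomial is det(xI - A) = (x - 4)^4, so the eigenvalues are 4 (algebraic multiplicity 4).

For λ = 4: rank(A - 4I) = 2, rank((A - 4I)^2) = 0. The eigenspace has dimension 4 - 2 = 2, so there are 2 Jordan blocks; the rank sequence gives block sizes [2, 2].

Assembling the blocks gives the Jordan form J above.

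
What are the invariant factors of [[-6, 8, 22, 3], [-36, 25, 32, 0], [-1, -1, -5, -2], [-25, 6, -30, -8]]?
The Jordan structure of A has elementary divisors (x + 3), (x - 3)^3. Arranging the block sizes at each eigenvalue in decreasing order and taking row products gives the invariant factors.

Invariant factors (smallest first, each dividing the next): (x - 3)^3(x + 3).

Check: the last factor (x - 3)^3(x + 3) is the minimal polynomial, and the product (x - 3)^3(x + 3) is the characteristic polynomial.

(x - 3)^3(x + 3)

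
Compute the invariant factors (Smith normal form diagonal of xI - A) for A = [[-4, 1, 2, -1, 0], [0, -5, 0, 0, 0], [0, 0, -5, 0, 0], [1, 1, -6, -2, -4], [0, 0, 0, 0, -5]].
The Jordan structure of A has elementary divisors (x + 5), (x + 5), (x + 5), (x + 3)^2. Arranging the block sizes at each eigenvalue in decreasing order and taking row products gives the invariant factors.

Invariant factors (smallest first, each dividing the next): x + 5, x + 5, (x + 3)^2(x + 5).

Check: the last factor (x + 3)^2(x + 5) is the minimal polynomial, and the product (x + 3)^2(x + 5)^3 is the characteristic polynomial.

x + 5, x + 5, (x + 3)^2(x + 5)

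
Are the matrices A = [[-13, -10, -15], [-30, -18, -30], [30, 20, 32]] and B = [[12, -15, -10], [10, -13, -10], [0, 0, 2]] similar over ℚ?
Yes.

Two matrices over a field are similar if and only if they have the same invariant factors.

Both A and B have characteristic polynomial (x - 2)^2(x + 3) and minimal polynomial (x - 2)(x + 3). Computing further, both have invariant factors x - 2, (x - 2)(x + 3). Hence A and B are similar.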